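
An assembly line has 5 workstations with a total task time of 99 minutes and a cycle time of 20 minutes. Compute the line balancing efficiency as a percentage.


Formula: Efficiency = Sum of Task Times / (N_stations * CT) * 100
Total station capacity = 5 stations * 20 min = 100 min
Efficiency = 99 / 100 * 100 = 99.0%

99.0%


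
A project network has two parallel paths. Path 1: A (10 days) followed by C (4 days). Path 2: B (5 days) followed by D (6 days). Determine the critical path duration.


Path 1 = 10 + 4 = 14 days
Path 2 = 5 + 6 = 11 days
Duration = max(14, 11) = 14 days

14 days


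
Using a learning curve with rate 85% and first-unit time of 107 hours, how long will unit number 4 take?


Formula: T_n = T_1 * (learning_rate)^(log2(n)) where learning_rate = rate/100
Doublings = log2(4) = 2
T_n = 107 * 0.85^2
T_n = 107 * 0.7225 = 77.3 hours

77.3 hours


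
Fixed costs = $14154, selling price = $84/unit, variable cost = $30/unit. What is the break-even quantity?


Formula: BEQ = Fixed Costs / (Price - Variable Cost)
Contribution margin = $84 - $30 = $54/unit
BEQ = ceil($14154 / $54/unit) = ceil(262.11) = 263 units

263 units


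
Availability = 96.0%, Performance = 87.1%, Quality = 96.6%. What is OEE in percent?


Formula: OEE = Availability * Performance * Quality / 10000
A * P = 96.0% * 87.1% / 100 = 83.62%
OEE = 83.62% * 96.6% / 100 = 80.8%

80.8%


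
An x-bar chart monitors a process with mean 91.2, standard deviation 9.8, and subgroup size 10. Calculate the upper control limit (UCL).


UCL = 91.2 + 3 * 9.8 / sqrt(10)

100.5


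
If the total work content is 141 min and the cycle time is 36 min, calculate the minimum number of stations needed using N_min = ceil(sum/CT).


Formula: N_min = ceil(Sum of Task Times / Cycle Time)
N_min = ceil(141 min / 36 min) = ceil(3.9167)
N_min = 4 stations

4


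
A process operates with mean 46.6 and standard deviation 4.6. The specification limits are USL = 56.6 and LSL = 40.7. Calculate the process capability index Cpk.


Cpu = (56.6 - 46.6) / (3 * 4.6) = 0.72
Cpl = (46.6 - 40.7) / (3 * 4.6) = 0.43
Cpk = min(0.72, 0.43) = 0.43

0.43


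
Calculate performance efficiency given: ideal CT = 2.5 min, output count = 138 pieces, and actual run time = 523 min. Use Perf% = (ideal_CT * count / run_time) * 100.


Formula: Performance = (Ideal CT * Total Count) / Run Time * 100
Ideal output time = 2.5 * 138 = 345.0 min
Performance = 345.0 / 523 * 100 = 66.0%

66.0%


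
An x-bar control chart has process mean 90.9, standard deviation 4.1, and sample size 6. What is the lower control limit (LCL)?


LCL = 90.9 - 3 * 4.1 / sqrt(6)

85.88


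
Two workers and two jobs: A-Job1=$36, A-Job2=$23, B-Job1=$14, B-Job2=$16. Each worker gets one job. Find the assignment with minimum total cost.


Option 1: A->1 + B->2 = $36 + $16 = $52
Option 2: A->2 + B->1 = $23 + $14 = $37
Min cost = min($52, $37) = $37

$37


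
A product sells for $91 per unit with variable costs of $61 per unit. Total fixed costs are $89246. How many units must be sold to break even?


Formula: BEQ = Fixed Costs / (Price - Variable Cost)
Contribution margin = $91 - $61 = $30/unit
BEQ = ceil($89246 / $30/unit) = ceil(2974.87) = 2975 units

2975 units


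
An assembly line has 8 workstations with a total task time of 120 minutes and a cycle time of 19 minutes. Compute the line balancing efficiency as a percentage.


Formula: Efficiency = Sum of Task Times / (N_stations * CT) * 100
Total station capacity = 8 stations * 19 min = 152 min
Efficiency = 120 / 152 * 100 = 78.9%

78.9%


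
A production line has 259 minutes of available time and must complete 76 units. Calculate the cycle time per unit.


Formula: CT = Available Time / Number of Units
CT = 259 min / 76 units
CT = 3.41 min/unit

3.41 min/unit


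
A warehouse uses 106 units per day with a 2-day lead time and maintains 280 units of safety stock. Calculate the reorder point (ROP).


Formula: ROP = (Daily Demand * Lead Time) + Safety Stock
Demand during lead time = 106 * 2 = 212 units
ROP = 212 + 280 = 492 units

492 units


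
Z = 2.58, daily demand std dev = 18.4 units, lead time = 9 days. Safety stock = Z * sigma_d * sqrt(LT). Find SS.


Formula: SS = z * sigma_d * sqrt(LT)
sqrt(LT) = sqrt(9) = 3.0
SS = 2.58 * 18.4 * 3.0
SS = 142.4 units

142.4 units


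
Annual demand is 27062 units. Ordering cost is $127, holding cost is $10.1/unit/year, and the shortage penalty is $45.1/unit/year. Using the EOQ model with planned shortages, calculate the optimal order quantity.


Formula: EOQ* = sqrt(2DS/H) * sqrt((H+P)/P)
Base EOQ = sqrt(2*27062*127/10.1) = 824.97 units
Correction = sqrt((10.1+45.1)/45.1) = 1.10632
EOQ* = 824.97 * 1.10632 = 912.7 units

912.7 units


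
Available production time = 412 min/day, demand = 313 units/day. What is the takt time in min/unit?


Formula: Takt Time = Available Production Time / Customer Demand
Takt = 412 min/day / 313 units/day
Takt = 1.32 min/unit

1.32 min/unit


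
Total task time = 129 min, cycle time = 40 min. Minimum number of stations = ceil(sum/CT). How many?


Formula: N_min = ceil(Sum of Task Times / Cycle Time)
N_min = ceil(129 min / 40 min) = ceil(3.225)
N_min = 4 stations

4


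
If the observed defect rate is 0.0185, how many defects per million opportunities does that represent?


DPMO = defect_rate * 1000000 = 0.0185 * 1000000

18500


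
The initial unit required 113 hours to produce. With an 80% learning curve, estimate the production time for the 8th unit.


Formula: T_n = T_1 * (learning_rate)^(log2(n)) where learning_rate = rate/100
Doublings = log2(8) = 3
T_n = 113 * 0.8^3
T_n = 113 * 0.512 = 57.9 hours

57.9 hours


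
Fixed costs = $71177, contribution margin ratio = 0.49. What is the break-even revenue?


Formula: BER = Fixed Costs / Contribution Margin Ratio
BER = $71177 / 0.49
BER = $145259.18 (to the nearest cent)

$145259.18


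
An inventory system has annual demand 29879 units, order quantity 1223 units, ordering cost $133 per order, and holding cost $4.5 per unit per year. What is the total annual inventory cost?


TC = 29879/1223 * 133 + 1223/2 * 4.5

$6001.06


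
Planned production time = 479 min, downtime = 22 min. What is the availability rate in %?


Formula: Availability = (Planned Time - Downtime) / Planned Time * 100
Uptime = 479 - 22 = 457 min
Availability = 457 / 479 * 100 = 95.4%

95.4%


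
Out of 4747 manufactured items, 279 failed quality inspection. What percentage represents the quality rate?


Formula: Quality Rate = Good Pieces / Total Pieces * 100
Good pieces = 4747 - 279 = 4468
QR = 4468 / 4747 * 100 = 94.1%

94.1%


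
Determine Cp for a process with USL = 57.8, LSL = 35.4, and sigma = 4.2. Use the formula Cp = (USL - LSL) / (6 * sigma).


Cp = (57.8 - 35.4) / (6 * 4.2)

0.89


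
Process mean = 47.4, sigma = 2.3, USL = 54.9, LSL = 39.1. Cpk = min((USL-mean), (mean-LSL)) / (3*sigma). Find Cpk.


Cpu = (54.9 - 47.4) / (3 * 2.3) = 1.09
Cpl = (47.4 - 39.1) / (3 * 2.3) = 1.2
Cpk = min(1.09, 1.2) = 1.09

1.09


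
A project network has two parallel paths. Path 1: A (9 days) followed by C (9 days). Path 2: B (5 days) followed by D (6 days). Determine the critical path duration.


Path 1 = 9 + 9 = 18 days
Path 2 = 5 + 6 = 11 days
Duration = max(18, 11) = 18 days

18 days


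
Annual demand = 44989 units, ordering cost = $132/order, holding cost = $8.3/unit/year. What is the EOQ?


Formula: EOQ = sqrt(2 * D * S / H)
Numerator: 2 * 44989 * 132 = 11877096
2DS/H = 11877096 / 8.3 = 1430975.4
EOQ = sqrt(1430975.4) = 1196.2 units

1196.2 units


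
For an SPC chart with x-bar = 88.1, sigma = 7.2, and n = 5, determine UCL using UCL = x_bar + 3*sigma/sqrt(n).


UCL = 88.1 + 3 * 7.2 / sqrt(5)

97.76


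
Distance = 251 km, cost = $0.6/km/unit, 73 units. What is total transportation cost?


TC = dist * cost * units = 251 * 0.6 * 73 = $10993.80

$10993.80


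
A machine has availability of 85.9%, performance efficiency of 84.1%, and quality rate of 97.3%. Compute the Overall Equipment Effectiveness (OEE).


Formula: OEE = Availability * Performance * Quality / 10000
A * P = 85.9% * 84.1% / 100 = 72.24%
OEE = 72.24% * 97.3% / 100 = 70.3%

70.3%


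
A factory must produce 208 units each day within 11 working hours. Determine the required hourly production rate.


Formula: Production Rate = Daily Demand / Available Hours
Rate = 208 units/day / 11 hours/day
Rate = 18.9 units/hour

18.9 units/hour


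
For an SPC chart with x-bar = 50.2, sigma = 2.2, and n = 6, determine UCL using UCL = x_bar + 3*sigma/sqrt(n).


UCL = 50.2 + 3 * 2.2 / sqrt(6)

52.89


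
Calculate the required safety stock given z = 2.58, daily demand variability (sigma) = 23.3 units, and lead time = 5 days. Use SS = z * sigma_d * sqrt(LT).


Formula: SS = z * sigma_d * sqrt(LT)
sqrt(LT) = sqrt(5) = 2.2361
SS = 2.58 * 23.3 * 2.2361
SS = 134.4 units

134.4 units


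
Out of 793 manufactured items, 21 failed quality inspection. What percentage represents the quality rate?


Formula: Quality Rate = Good Pieces / Total Pieces * 100
Good pieces = 793 - 21 = 772
QR = 772 / 793 * 100 = 97.4%

97.4%


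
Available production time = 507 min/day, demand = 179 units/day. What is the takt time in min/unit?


Formula: Takt Time = Available Production Time / Customer Demand
Takt = 507 min/day / 179 units/day
Takt = 2.83 min/unit

2.83 min/unit


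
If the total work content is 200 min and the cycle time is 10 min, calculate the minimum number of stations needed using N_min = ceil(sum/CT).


Formula: N_min = ceil(Sum of Task Times / Cycle Time)
N_min = ceil(200 min / 10 min) = ceil(20.0)
N_min = 20 stations

20


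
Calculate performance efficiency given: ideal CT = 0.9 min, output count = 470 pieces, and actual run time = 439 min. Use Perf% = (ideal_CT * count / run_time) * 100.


Formula: Performance = (Ideal CT * Total Count) / Run Time * 100
Ideal output time = 0.9 * 470 = 423.0 min
Performance = 423.0 / 439 * 100 = 96.4%

96.4%


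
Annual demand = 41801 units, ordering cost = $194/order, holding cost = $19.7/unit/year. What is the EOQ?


Formula: EOQ = sqrt(2 * D * S / H)
Numerator: 2 * 41801 * 194 = 16218788
2DS/H = 16218788 / 19.7 = 823288.7
EOQ = sqrt(823288.7) = 907.4 units

907.4 units


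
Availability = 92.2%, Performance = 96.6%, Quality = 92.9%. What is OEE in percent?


Formula: OEE = Availability * Performance * Quality / 10000
A * P = 92.2% * 96.6% / 100 = 89.07%
OEE = 89.07% * 92.9% / 100 = 82.7%

82.7%


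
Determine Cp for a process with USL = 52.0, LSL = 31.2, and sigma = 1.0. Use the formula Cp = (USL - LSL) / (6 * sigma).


Cp = (52.0 - 31.2) / (6 * 1.0)

3.47


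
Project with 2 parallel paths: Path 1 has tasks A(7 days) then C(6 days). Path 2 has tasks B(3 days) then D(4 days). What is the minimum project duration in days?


Path 1 = 7 + 6 = 13 days
Path 2 = 3 + 4 = 7 days
Duration = max(13, 7) = 13 days

13 days


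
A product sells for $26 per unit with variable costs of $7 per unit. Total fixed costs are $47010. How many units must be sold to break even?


Formula: BEQ = Fixed Costs / (Price - Variable Cost)
Contribution margin = $26 - $7 = $19/unit
BEQ = ceil($47010 / $19/unit) = ceil(2474.21) = 2475 units

2475 units


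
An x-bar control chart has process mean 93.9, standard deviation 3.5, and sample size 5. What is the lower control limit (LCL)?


LCL = 93.9 - 3 * 3.5 / sqrt(5)

89.2


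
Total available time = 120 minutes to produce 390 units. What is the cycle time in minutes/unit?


Formula: CT = Available Time / Number of Units
CT = 120 min / 390 units
CT = 0.31 min/unit

0.31 min/unit


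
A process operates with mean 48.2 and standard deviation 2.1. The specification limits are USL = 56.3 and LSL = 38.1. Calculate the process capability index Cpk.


Cpu = (56.3 - 48.2) / (3 * 2.1) = 1.29
Cpl = (48.2 - 38.1) / (3 * 2.1) = 1.6
Cpk = min(1.29, 1.6) = 1.29

1.29


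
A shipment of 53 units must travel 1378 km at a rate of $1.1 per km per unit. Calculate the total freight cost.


TC = dist * cost * units = 1378 * 1.1 * 53 = $80337.40

$80337.40


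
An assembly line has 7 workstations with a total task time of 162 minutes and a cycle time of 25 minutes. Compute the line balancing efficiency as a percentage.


Formula: Efficiency = Sum of Task Times / (N_stations * CT) * 100
Total station capacity = 7 stations * 25 min = 175 min
Efficiency = 162 / 175 * 100 = 92.6%

92.6%


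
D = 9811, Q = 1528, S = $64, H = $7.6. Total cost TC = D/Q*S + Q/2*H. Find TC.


TC = 9811/1528 * 64 + 1528/2 * 7.6

$6217.33


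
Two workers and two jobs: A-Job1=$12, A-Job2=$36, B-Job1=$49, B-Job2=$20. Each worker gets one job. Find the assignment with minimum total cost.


Option 1: A->1 + B->2 = $12 + $20 = $32
Option 2: A->2 + B->1 = $36 + $49 = $85
Min cost = min($32, $85) = $32

$32


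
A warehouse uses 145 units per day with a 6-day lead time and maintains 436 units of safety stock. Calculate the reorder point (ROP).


Formula: ROP = (Daily Demand * Lead Time) + Safety Stock
Demand during lead time = 145 * 6 = 870 units
ROP = 870 + 436 = 1306 units

1306 units


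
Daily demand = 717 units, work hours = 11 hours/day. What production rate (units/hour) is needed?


Formula: Production Rate = Daily Demand / Available Hours
Rate = 717 units/day / 11 hours/day
Rate = 65.2 units/hour

65.2 units/hour


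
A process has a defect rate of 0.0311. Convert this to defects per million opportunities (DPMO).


DPMO = defect_rate * 1000000 = 0.0311 * 1000000

31100


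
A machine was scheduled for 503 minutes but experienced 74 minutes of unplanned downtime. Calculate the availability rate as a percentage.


Formula: Availability = (Planned Time - Downtime) / Planned Time * 100
Uptime = 503 - 74 = 429 min
Availability = 429 / 503 * 100 = 85.3%

85.3%


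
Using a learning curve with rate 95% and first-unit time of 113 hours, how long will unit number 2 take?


Formula: T_n = T_1 * (learning_rate)^(log2(n)) where learning_rate = rate/100
Doublings = log2(2) = 1
T_n = 113 * 0.95^1
T_n = 113 * 0.95 = 107.4 hours

107.4 hours


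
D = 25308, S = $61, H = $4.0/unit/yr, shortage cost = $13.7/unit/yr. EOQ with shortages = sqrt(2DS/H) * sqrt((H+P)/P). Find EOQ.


Formula: EOQ* = sqrt(2DS/H) * sqrt((H+P)/P)
Base EOQ = sqrt(2*25308*61/4.0) = 878.57 units
Correction = sqrt((4.0+13.7)/13.7) = 1.13665
EOQ* = 878.57 * 1.13665 = 998.6 units

998.6 units


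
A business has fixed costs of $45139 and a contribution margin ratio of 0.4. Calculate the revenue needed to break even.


Formula: BER = Fixed Costs / Contribution Margin Ratio
BER = $45139 / 0.4
BER = $112847.50 (to the nearest cent)

$112847.50


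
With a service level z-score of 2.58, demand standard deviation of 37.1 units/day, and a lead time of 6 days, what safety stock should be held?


Formula: SS = z * sigma_d * sqrt(LT)
sqrt(LT) = sqrt(6) = 2.4495
SS = 2.58 * 37.1 * 2.4495
SS = 234.5 units

234.5 units


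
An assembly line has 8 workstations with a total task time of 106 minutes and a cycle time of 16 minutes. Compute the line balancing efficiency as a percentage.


Formula: Efficiency = Sum of Task Times / (N_stations * CT) * 100
Total station capacity = 8 stations * 16 min = 128 min
Efficiency = 106 / 128 * 100 = 82.8%

82.8%


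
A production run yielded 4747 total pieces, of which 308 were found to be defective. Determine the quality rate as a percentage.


Formula: Quality Rate = Good Pieces / Total Pieces * 100
Good pieces = 4747 - 308 = 4439
QR = 4439 / 4747 * 100 = 93.5%

93.5%


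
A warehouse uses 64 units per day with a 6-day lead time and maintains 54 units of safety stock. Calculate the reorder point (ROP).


Formula: ROP = (Daily Demand * Lead Time) + Safety Stock
Demand during lead time = 64 * 6 = 384 units
ROP = 384 + 54 = 438 units

438 units


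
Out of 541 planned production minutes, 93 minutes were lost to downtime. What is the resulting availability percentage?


Formula: Availability = (Planned Time - Downtime) / Planned Time * 100
Uptime = 541 - 93 = 448 min
Availability = 448 / 541 * 100 = 82.8%

82.8%


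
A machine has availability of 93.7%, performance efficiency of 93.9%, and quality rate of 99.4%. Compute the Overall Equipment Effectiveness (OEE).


Formula: OEE = Availability * Performance * Quality / 10000
A * P = 93.7% * 93.9% / 100 = 87.98%
OEE = 87.98% * 99.4% / 100 = 87.5%

87.5%


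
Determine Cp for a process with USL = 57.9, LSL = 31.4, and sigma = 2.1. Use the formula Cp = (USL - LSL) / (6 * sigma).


Cp = (57.9 - 31.4) / (6 * 2.1)

2.1


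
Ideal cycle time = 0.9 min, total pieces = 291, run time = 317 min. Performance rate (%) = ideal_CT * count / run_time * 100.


Formula: Performance = (Ideal CT * Total Count) / Run Time * 100
Ideal output time = 0.9 * 291 = 261.9 min
Performance = 261.9 / 317 * 100 = 82.6%

82.6%


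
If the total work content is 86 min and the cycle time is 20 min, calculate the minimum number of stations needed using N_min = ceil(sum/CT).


Formula: N_min = ceil(Sum of Task Times / Cycle Time)
N_min = ceil(86 min / 20 min) = ceil(4.3)
N_min = 5 stations

5


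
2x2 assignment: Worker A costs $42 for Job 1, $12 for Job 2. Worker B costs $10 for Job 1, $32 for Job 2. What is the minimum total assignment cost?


Option 1: A->1 + B->2 = $42 + $32 = $74
Option 2: A->2 + B->1 = $12 + $10 = $22
Min cost = min($74, $22) = $22

$22


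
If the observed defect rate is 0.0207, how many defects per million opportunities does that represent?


DPMO = defect_rate * 1000000 = 0.0207 * 1000000

20700


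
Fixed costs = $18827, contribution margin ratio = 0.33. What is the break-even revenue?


Formula: BER = Fixed Costs / Contribution Margin Ratio
BER = $18827 / 0.33
BER = $57051.52 (to the nearest cent)

$57051.52


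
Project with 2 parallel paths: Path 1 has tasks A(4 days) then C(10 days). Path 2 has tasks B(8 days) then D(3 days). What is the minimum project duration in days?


Path 1 = 4 + 10 = 14 days
Path 2 = 8 + 3 = 11 days
Duration = max(14, 11) = 14 days

14 days


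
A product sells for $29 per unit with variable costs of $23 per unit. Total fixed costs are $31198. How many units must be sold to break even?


Formula: BEQ = Fixed Costs / (Price - Variable Cost)
Contribution margin = $29 - $23 = $6/unit
BEQ = ceil($31198 / $6/unit) = ceil(5199.67) = 5200 units

5200 units


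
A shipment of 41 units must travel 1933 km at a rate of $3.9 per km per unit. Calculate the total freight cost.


TC = dist * cost * units = 1933 * 3.9 * 41 = $309086.70

$309086.70


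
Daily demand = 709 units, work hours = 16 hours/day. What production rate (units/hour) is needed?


Formula: Production Rate = Daily Demand / Available Hours
Rate = 709 units/day / 16 hours/day
Rate = 44.3 units/hour

44.3 units/hour


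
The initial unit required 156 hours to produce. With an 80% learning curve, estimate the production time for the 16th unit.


Formula: T_n = T_1 * (learning_rate)^(log2(n)) where learning_rate = rate/100
Doublings = log2(16) = 4
T_n = 156 * 0.8^4
T_n = 156 * 0.4096 = 63.9 hours

63.9 hours


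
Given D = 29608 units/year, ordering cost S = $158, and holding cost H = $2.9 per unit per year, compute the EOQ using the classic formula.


Formula: EOQ = sqrt(2 * D * S / H)
Numerator: 2 * 29608 * 158 = 9356128
2DS/H = 9356128 / 2.9 = 3226251.0
EOQ = sqrt(3226251.0) = 1796.2 units

1796.2 units


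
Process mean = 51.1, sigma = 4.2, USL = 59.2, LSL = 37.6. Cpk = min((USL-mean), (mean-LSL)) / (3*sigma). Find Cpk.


Cpu = (59.2 - 51.1) / (3 * 4.2) = 0.64
Cpl = (51.1 - 37.6) / (3 * 4.2) = 1.07
Cpk = min(0.64, 1.07) = 0.64

0.64


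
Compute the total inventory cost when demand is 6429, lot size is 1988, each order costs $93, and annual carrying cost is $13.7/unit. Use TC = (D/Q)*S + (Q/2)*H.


TC = 6429/1988 * 93 + 1988/2 * 13.7

$13918.55


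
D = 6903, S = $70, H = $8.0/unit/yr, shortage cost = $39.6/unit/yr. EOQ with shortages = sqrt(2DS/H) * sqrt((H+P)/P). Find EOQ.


Formula: EOQ* = sqrt(2DS/H) * sqrt((H+P)/P)
Base EOQ = sqrt(2*6903*70/8.0) = 347.57 units
Correction = sqrt((8.0+39.6)/39.6) = 1.09637
EOQ* = 347.57 * 1.09637 = 381.1 units

381.1 units


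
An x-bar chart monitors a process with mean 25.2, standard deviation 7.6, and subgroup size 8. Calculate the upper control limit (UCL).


UCL = 25.2 + 3 * 7.6 / sqrt(8)

33.26


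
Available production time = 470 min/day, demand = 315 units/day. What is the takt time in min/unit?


Formula: Takt Time = Available Production Time / Customer Demand
Takt = 470 min/day / 315 units/day
Takt = 1.49 min/unit

1.49 min/unit


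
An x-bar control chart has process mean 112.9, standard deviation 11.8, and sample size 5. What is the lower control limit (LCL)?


LCL = 112.9 - 3 * 11.8 / sqrt(5)

97.07


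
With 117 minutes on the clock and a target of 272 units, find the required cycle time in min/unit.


Formula: CT = Available Time / Number of Units
CT = 117 min / 272 units
CT = 0.43 min/unit

0.43 min/unit


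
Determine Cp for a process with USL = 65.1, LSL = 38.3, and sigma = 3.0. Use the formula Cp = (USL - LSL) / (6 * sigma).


Cp = (65.1 - 38.3) / (6 * 3.0)

1.49


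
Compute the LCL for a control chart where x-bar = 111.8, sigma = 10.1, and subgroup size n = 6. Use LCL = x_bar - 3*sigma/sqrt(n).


LCL = 111.8 - 3 * 10.1 / sqrt(6)

99.43


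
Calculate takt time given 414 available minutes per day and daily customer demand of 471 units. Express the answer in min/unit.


Formula: Takt Time = Available Production Time / Customer Demand
Takt = 414 min/day / 471 units/day
Takt = 0.88 min/unit

0.88 min/unit


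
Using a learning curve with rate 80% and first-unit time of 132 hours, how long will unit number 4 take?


Formula: T_n = T_1 * (learning_rate)^(log2(n)) where learning_rate = rate/100
Doublings = log2(4) = 2
T_n = 132 * 0.8^2
T_n = 132 * 0.64 = 84.5 hours

84.5 hours


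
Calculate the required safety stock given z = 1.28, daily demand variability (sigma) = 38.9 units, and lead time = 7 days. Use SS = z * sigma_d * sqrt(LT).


Formula: SS = z * sigma_d * sqrt(LT)
sqrt(LT) = sqrt(7) = 2.6458
SS = 1.28 * 38.9 * 2.6458
SS = 131.7 units

131.7 units


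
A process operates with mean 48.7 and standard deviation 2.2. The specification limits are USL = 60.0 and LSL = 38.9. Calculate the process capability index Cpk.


Cpu = (60.0 - 48.7) / (3 * 2.2) = 1.71
Cpl = (48.7 - 38.9) / (3 * 2.2) = 1.48
Cpk = min(1.71, 1.48) = 1.48

1.48


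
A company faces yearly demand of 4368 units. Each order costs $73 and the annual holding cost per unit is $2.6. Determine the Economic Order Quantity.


Formula: EOQ = sqrt(2 * D * S / H)
Numerator: 2 * 4368 * 73 = 637728
2DS/H = 637728 / 2.6 = 245280.0
EOQ = sqrt(245280.0) = 495.3 units

495.3 units


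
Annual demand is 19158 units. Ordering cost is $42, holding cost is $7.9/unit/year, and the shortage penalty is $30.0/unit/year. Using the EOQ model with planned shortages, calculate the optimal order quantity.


Formula: EOQ* = sqrt(2DS/H) * sqrt((H+P)/P)
Base EOQ = sqrt(2*19158*42/7.9) = 451.34 units
Correction = sqrt((7.9+30.0)/30.0) = 1.12398
EOQ* = 451.34 * 1.12398 = 507.3 units

507.3 units


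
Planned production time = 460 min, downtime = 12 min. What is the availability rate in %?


Formula: Availability = (Planned Time - Downtime) / Planned Time * 100
Uptime = 460 - 12 = 448 min
Availability = 448 / 460 * 100 = 97.4%

97.4%


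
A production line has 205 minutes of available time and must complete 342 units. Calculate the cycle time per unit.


Formula: CT = Available Time / Number of Units
CT = 205 min / 342 units
CT = 0.6 min/unit

0.6 min/unit


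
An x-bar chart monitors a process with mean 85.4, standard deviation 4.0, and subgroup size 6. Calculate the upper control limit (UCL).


UCL = 85.4 + 3 * 4.0 / sqrt(6)

90.3


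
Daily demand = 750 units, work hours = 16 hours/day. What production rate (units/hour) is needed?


Formula: Production Rate = Daily Demand / Available Hours
Rate = 750 units/day / 16 hours/day
Rate = 46.9 units/hour

46.9 units/hour


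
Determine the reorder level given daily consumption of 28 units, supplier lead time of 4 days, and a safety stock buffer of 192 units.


Formula: ROP = (Daily Demand * Lead Time) + Safety Stock
Demand during lead time = 28 * 4 = 112 units
ROP = 112 + 192 = 304 units

304 units


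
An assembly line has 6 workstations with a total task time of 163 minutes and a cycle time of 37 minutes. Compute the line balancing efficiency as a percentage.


Formula: Efficiency = Sum of Task Times / (N_stations * CT) * 100
Total station capacity = 6 stations * 37 min = 222 min
Efficiency = 163 / 222 * 100 = 73.4%

73.4%


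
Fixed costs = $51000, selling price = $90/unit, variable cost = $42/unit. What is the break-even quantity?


Formula: BEQ = Fixed Costs / (Price - Variable Cost)
Contribution margin = $90 - $42 = $48/unit
BEQ = ceil($51000 / $48/unit) = ceil(1062.5) = 1063 units

1063 units


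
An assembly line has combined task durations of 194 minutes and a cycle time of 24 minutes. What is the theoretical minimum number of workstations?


Formula: N_min = ceil(Sum of Task Times / Cycle Time)
N_min = ceil(194 min / 24 min) = ceil(8.0833)
N_min = 9 stations

9


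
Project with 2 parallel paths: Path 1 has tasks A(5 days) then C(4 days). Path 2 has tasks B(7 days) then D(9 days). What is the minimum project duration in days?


Path 1 = 5 + 4 = 9 days
Path 2 = 7 + 9 = 16 days
Duration = max(9, 16) = 16 days

16 days


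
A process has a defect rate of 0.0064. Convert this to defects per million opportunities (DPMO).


DPMO = defect_rate * 1000000 = 0.0064 * 1000000

6400


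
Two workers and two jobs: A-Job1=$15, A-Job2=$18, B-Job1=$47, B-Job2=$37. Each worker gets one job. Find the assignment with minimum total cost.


Option 1: A->1 + B->2 = $15 + $37 = $52
Option 2: A->2 + B->1 = $18 + $47 = $65
Min cost = min($52, $65) = $52

$52


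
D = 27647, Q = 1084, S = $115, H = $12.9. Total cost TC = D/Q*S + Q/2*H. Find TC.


TC = 27647/1084 * 115 + 1084/2 * 12.9

$9924.83


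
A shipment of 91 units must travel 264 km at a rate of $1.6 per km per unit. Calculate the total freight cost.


TC = dist * cost * units = 264 * 1.6 * 91 = $38438.40

$38438.40


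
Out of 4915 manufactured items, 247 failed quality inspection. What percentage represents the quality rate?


Formula: Quality Rate = Good Pieces / Total Pieces * 100
Good pieces = 4915 - 247 = 4668
QR = 4668 / 4915 * 100 = 95.0%

95.0%


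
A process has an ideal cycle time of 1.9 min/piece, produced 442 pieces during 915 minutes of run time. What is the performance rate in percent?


Formula: Performance = (Ideal CT * Total Count) / Run Time * 100
Ideal output time = 1.9 * 442 = 839.8 min
Performance = 839.8 / 915 * 100 = 91.8%

91.8%


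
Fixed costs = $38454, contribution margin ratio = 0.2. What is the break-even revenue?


Formula: BER = Fixed Costs / Contribution Margin Ratio
BER = $38454 / 0.2
BER = $192270.00 (to the nearest cent)

$192270.00


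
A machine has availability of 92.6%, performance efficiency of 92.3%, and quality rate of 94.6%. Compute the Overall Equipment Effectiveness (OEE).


Formula: OEE = Availability * Performance * Quality / 10000
A * P = 92.6% * 92.3% / 100 = 85.47%
OEE = 85.47% * 94.6% / 100 = 80.9%

80.9%


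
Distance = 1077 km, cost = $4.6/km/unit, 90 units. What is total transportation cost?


TC = dist * cost * units = 1077 * 4.6 * 90 = $445878.00

$445878.00


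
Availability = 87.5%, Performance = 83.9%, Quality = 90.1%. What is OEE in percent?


Formula: OEE = Availability * Performance * Quality / 10000
A * P = 87.5% * 83.9% / 100 = 73.41%
OEE = 73.41% * 90.1% / 100 = 66.1%

66.1%


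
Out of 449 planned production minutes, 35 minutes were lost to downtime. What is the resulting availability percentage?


Formula: Availability = (Planned Time - Downtime) / Planned Time * 100
Uptime = 449 - 35 = 414 min
Availability = 414 / 449 * 100 = 92.2%

92.2%


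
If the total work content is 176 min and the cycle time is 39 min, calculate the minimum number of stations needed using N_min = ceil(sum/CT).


Formula: N_min = ceil(Sum of Task Times / Cycle Time)
N_min = ceil(176 min / 39 min) = ceil(4.5128)
N_min = 5 stations

5


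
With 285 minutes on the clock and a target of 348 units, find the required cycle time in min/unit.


Formula: CT = Available Time / Number of Units
CT = 285 min / 348 units
CT = 0.82 min/unit

0.82 min/unit


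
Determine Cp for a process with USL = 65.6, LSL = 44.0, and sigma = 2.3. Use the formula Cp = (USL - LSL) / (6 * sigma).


Cp = (65.6 - 44.0) / (6 * 2.3)

1.57


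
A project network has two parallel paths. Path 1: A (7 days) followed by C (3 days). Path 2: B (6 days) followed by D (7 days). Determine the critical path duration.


Path 1 = 7 + 3 = 10 days
Path 2 = 6 + 7 = 13 days
Duration = max(10, 13) = 13 days

13 days


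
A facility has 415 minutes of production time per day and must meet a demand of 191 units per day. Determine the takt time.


Formula: Takt Time = Available Production Time / Customer Demand
Takt = 415 min/day / 191 units/day
Takt = 2.17 min/unit

2.17 min/unit


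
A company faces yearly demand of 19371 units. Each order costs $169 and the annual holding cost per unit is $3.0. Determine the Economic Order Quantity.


Formula: EOQ = sqrt(2 * D * S / H)
Numerator: 2 * 19371 * 169 = 6547398
2DS/H = 6547398 / 3.0 = 2182466.0
EOQ = sqrt(2182466.0) = 1477.3 units

1477.3 units


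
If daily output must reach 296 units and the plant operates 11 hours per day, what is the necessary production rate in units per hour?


Formula: Production Rate = Daily Demand / Available Hours
Rate = 296 units/day / 11 hours/day
Rate = 26.9 units/hour

26.9 units/hour


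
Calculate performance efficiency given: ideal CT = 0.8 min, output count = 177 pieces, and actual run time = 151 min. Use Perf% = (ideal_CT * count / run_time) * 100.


Formula: Performance = (Ideal CT * Total Count) / Run Time * 100
Ideal output time = 0.8 * 177 = 141.6 min
Performance = 141.6 / 151 * 100 = 93.8%

93.8%


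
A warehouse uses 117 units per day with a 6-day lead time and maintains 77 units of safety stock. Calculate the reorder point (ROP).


Formula: ROP = (Daily Demand * Lead Time) + Safety Stock
Demand during lead time = 117 * 6 = 702 units
ROP = 702 + 77 = 779 units

779 units


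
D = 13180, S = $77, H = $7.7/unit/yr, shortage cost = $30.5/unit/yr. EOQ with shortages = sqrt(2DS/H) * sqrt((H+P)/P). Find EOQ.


Formula: EOQ* = sqrt(2DS/H) * sqrt((H+P)/P)
Base EOQ = sqrt(2*13180*77/7.7) = 513.42 units
Correction = sqrt((7.7+30.5)/30.5) = 1.11913
EOQ* = 513.42 * 1.11913 = 574.6 units

574.6 units


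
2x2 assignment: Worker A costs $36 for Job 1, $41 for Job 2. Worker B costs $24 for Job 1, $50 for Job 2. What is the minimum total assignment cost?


Option 1: A->1 + B->2 = $36 + $50 = $86
Option 2: A->2 + B->1 = $41 + $24 = $65
Min cost = min($86, $65) = $65

$65


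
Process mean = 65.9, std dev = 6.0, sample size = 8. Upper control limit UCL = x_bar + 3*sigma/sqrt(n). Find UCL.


UCL = 65.9 + 3 * 6.0 / sqrt(8)

72.26


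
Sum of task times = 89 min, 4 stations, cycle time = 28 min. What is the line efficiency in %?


Formula: Efficiency = Sum of Task Times / (N_stations * CT) * 100
Total station capacity = 4 stations * 28 min = 112 min
Efficiency = 89 / 112 * 100 = 79.5%

79.5%


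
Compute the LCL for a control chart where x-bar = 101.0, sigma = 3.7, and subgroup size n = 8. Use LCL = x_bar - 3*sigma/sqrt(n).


LCL = 101.0 - 3 * 3.7 / sqrt(8)

97.08


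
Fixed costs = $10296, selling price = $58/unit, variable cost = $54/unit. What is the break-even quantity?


Formula: BEQ = Fixed Costs / (Price - Variable Cost)
Contribution margin = $58 - $54 = $4/unit
BEQ = ceil($10296 / $4/unit) = ceil(2574.0) = 2574 units

2574 units


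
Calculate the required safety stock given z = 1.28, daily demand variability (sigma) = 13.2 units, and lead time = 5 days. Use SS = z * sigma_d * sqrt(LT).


Formula: SS = z * sigma_d * sqrt(LT)
sqrt(LT) = sqrt(5) = 2.2361
SS = 1.28 * 13.2 * 2.2361
SS = 37.8 units

37.8 units


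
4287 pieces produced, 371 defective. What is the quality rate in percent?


Formula: Quality Rate = Good Pieces / Total Pieces * 100
Good pieces = 4287 - 371 = 3916
QR = 3916 / 4287 * 100 = 91.3%

91.3%


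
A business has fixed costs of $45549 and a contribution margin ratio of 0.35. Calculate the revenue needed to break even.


Formula: BER = Fixed Costs / Contribution Margin Ratio
BER = $45549 / 0.35
BER = $130140.00 (to the nearest cent)

$130140.00


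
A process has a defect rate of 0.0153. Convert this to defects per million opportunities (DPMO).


DPMO = defect_rate * 1000000 = 0.0153 * 1000000

15300


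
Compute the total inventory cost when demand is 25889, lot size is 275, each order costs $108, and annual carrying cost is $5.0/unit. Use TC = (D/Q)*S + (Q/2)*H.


TC = 25889/275 * 108 + 275/2 * 5.0

$10854.82


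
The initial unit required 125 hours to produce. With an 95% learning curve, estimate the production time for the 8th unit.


Formula: T_n = T_1 * (learning_rate)^(log2(n)) where learning_rate = rate/100
Doublings = log2(8) = 3
T_n = 125 * 0.95^3
T_n = 125 * 0.8574 = 107.2 hours

107.2 hours


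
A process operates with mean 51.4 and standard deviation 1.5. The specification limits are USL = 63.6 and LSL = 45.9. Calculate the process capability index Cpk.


Cpu = (63.6 - 51.4) / (3 * 1.5) = 2.71
Cpl = (51.4 - 45.9) / (3 * 1.5) = 1.22
Cpk = min(2.71, 1.22) = 1.22

1.22


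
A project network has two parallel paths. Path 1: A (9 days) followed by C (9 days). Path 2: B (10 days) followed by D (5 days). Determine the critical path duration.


Path 1 = 9 + 9 = 18 days
Path 2 = 10 + 5 = 15 days
Duration = max(18, 15) = 18 days

18 days


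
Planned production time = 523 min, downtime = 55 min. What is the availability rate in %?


Formula: Availability = (Planned Time - Downtime) / Planned Time * 100
Uptime = 523 - 55 = 468 min
Availability = 468 / 523 * 100 = 89.5%

89.5%


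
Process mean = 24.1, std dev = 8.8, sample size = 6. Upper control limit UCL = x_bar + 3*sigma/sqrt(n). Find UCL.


UCL = 24.1 + 3 * 8.8 / sqrt(6)

34.88


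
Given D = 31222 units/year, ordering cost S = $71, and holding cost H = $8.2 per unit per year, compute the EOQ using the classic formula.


Formula: EOQ = sqrt(2 * D * S / H)
Numerator: 2 * 31222 * 71 = 4433524
2DS/H = 4433524 / 8.2 = 540673.7
EOQ = sqrt(540673.7) = 735.3 units

735.3 units


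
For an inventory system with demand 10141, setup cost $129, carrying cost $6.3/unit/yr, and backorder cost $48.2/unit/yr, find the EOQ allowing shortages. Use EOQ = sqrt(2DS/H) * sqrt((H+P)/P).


Formula: EOQ* = sqrt(2DS/H) * sqrt((H+P)/P)
Base EOQ = sqrt(2*10141*129/6.3) = 644.44 units
Correction = sqrt((6.3+48.2)/48.2) = 1.06335
EOQ* = 644.44 * 1.06335 = 685.3 units

685.3 units


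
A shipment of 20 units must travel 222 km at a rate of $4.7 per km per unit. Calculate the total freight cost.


TC = dist * cost * units = 222 * 4.7 * 20 = $20868.00

$20868.00


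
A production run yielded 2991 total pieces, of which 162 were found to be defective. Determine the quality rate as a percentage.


Formula: Quality Rate = Good Pieces / Total Pieces * 100
Good pieces = 2991 - 162 = 2829
QR = 2829 / 2991 * 100 = 94.6%

94.6%


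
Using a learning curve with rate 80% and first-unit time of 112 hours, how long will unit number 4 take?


Formula: T_n = T_1 * (learning_rate)^(log2(n)) where learning_rate = rate/100
Doublings = log2(4) = 2
T_n = 112 * 0.8^2
T_n = 112 * 0.64 = 71.7 hours

71.7 hours


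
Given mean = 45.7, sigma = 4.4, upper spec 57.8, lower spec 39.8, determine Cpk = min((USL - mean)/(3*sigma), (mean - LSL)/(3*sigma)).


Cpu = (57.8 - 45.7) / (3 * 4.4) = 0.92
Cpl = (45.7 - 39.8) / (3 * 4.4) = 0.45
Cpk = min(0.92, 0.45) = 0.45

0.45


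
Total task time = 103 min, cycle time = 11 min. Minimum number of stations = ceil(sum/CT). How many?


Formula: N_min = ceil(Sum of Task Times / Cycle Time)
N_min = ceil(103 min / 11 min) = ceil(9.3636)
N_min = 10 stations

10


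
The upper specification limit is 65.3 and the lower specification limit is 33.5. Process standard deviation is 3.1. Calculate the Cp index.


Cp = (65.3 - 33.5) / (6 * 3.1)

1.71


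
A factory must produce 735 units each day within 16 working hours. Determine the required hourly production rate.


Formula: Production Rate = Daily Demand / Available Hours
Rate = 735 units/day / 16 hours/day
Rate = 45.9 units/hour

45.9 units/hour


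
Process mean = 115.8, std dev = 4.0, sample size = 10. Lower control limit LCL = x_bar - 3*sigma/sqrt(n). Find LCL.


LCL = 115.8 - 3 * 4.0 / sqrt(10)

112.01


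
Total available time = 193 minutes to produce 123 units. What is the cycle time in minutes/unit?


Formula: CT = Available Time / Number of Units
CT = 193 min / 123 units
CT = 1.57 min/unit

1.57 min/unit


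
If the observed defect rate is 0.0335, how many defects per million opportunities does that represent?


DPMO = defect_rate * 1000000 = 0.0335 * 1000000

33500


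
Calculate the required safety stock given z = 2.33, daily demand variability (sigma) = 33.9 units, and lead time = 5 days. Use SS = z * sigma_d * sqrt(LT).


Formula: SS = z * sigma_d * sqrt(LT)
sqrt(LT) = sqrt(5) = 2.2361
SS = 2.33 * 33.9 * 2.2361
SS = 176.6 units

176.6 units


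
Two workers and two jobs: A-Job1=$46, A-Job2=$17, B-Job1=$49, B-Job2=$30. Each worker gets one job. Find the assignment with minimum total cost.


Option 1: A->1 + B->2 = $46 + $30 = $76
Option 2: A->2 + B->1 = $17 + $49 = $66
Min cost = min($76, $66) = $66

$66


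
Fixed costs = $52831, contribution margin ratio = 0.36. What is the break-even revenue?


Formula: BER = Fixed Costs / Contribution Margin Ratio
BER = $52831 / 0.36
BER = $146752.78 (to the nearest cent)

$146752.78


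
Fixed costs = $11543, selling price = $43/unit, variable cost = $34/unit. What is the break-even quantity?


Formula: BEQ = Fixed Costs / (Price - Variable Cost)
Contribution margin = $43 - $34 = $9/unit
BEQ = ceil($11543 / $9/unit) = ceil(1282.56) = 1283 units

1283 units


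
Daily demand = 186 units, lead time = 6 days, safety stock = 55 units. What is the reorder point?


Formula: ROP = (Daily Demand * Lead Time) + Safety Stock
Demand during lead time = 186 * 6 = 1116 units
ROP = 1116 + 55 = 1171 units

1171 units


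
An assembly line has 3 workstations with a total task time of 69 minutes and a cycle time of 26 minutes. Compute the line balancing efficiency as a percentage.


Formula: Efficiency = Sum of Task Times / (N_stations * CT) * 100
Total station capacity = 3 stations * 26 min = 78 min
Efficiency = 69 / 78 * 100 = 88.5%

88.5%


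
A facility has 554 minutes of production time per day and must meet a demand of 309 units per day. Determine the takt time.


Formula: Takt Time = Available Production Time / Customer Demand
Takt = 554 min/day / 309 units/day
Takt = 1.79 min/unit

1.79 min/unit


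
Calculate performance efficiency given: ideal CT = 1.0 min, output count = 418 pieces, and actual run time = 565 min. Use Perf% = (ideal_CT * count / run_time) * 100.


Formula: Performance = (Ideal CT * Total Count) / Run Time * 100
Ideal output time = 1.0 * 418 = 418.0 min
Performance = 418.0 / 565 * 100 = 74.0%

74.0%
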